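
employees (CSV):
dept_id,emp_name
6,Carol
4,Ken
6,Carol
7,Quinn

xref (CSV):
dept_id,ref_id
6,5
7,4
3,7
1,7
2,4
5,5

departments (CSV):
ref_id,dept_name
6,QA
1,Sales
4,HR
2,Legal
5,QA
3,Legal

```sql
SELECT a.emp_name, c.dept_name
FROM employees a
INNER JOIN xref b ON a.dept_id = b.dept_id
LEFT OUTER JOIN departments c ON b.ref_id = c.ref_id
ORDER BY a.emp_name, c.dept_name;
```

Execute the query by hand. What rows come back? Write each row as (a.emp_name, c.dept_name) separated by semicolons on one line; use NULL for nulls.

Joins associate left-to-right: employees INNER JOIN xref on dept_id gives 3 intermediate row(s).
Then LEFT JOIN `departments c` on ref_id: each of those 3 rows is kept; rows whose b.ref_id has no match in c get NULL for c's columns.

(Carol, QA); (Carol, QA); (Quinn, HR)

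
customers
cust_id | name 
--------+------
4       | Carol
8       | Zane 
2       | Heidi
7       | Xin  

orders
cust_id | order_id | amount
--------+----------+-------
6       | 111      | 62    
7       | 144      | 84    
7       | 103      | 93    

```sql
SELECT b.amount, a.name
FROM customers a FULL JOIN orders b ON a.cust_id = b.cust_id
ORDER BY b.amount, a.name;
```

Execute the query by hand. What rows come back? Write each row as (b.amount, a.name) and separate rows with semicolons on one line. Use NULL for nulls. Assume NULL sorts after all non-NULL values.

FULL OUTER JOIN keeps every row from both sides; unmatched rows get NULL for the other side's columns.
Matching on a.cust_id = b.cust_id.
- a[0] cust_id=4 → no match; kept with NULLs on the b side.
- a[1] cust_id=8 → no match; kept with NULLs on the b side.
- a[2] cust_id=2 → no match; kept with NULLs on the b side.
- a[3] cust_id=7 → 2 match(es) in b → 2 row(s).
- 1 b row(s) had no a match → kept, a columns NULL.
After projecting and ordering:
b.amount | a.name
62 | NULL
84 | Xin
93 | Xin
NULL | Carol
NULL | Heidi
NULL | Zane

(62, NULL); (84, Xin); (93, Xin); (NULL, Carol); (NULL, Heidi); (NULL, Zane)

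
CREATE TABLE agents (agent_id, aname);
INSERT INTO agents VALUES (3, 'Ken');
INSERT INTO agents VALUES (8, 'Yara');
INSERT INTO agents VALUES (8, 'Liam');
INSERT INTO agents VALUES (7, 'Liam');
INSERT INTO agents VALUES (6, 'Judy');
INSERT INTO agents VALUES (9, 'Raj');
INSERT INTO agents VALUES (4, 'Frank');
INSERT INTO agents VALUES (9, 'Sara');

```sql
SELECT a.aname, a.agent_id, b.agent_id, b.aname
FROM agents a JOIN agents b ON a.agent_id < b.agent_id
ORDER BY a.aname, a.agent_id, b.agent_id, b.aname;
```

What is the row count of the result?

26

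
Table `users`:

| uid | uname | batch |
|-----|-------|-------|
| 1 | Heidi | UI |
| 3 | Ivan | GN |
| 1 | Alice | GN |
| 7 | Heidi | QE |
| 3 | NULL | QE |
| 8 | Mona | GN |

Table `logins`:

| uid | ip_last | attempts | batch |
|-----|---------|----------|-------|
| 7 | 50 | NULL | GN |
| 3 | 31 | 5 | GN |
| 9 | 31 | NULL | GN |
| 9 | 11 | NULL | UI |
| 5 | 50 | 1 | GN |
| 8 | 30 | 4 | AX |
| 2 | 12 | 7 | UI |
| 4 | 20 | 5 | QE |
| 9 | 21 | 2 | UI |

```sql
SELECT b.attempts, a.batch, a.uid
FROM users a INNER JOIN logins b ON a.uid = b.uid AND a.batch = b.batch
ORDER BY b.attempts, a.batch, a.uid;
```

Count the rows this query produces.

INNER JOIN keeps only pairs where the ON condition holds.
Matching on a.uid = b.uid AND a.batch = b.batch.
- a (uid=1, batch=UI) has no partner → excluded.
- a (uid=3, batch=GN) pairs with 1 row(s) of b.
- a (uid=1, batch=GN) has no partner → excluded.
- a (uid=7, batch=QE) has no partner → excluded.
- a (uid=3, batch=QE) has no partner → excluded.
- a (uid=8, batch=GN) has no partner → excluded.
Total: 1 rows.

1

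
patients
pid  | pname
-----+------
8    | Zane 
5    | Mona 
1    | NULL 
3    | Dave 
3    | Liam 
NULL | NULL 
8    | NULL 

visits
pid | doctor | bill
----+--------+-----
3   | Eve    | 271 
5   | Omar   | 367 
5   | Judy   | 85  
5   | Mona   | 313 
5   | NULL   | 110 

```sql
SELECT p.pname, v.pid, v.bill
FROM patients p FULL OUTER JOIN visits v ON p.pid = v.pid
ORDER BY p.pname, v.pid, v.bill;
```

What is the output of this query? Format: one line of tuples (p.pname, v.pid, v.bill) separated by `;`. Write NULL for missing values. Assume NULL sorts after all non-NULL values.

(Dave, 3, 271); (Liam, 3, 271); (Mona, 5, 85); (Mona, 5, 110); (Mona, 5, 313); (Mona, 5, 367); (Zane, NULL, NULL); (NULL, NULL, NULL); (NULL, NULL, NULL); (NULL, NULL, NULL)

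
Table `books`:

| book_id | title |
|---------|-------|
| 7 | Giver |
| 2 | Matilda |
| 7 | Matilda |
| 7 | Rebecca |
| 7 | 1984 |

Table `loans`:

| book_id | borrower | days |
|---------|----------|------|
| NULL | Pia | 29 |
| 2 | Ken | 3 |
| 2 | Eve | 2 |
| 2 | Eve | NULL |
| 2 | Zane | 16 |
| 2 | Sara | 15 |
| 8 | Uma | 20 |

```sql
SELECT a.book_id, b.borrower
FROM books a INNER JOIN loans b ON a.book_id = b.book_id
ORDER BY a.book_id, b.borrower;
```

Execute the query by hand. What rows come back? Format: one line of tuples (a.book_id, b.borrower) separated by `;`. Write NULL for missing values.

INNER JOIN keeps only pairs where the ON condition holds.
Matching on a.book_id = b.book_id. A NULL in a compared column never satisfies the condition.
- book_id=7: no matching b row, dropped.
- book_id=2: 5 matching b row(s), so 5 row(s) emitted.
- book_id=7: no matching b row, dropped.
- book_id=7: no matching b row, dropped.
- book_id=7: no matching b row, dropped.
After projecting and ordering:
a.book_id | b.borrower
2 | Eve
2 | Eve
2 | Ken
2 | Sara
2 | Zane

(2, Eve); (2, Eve); (2, Ken); (2, Sara); (2, Zane)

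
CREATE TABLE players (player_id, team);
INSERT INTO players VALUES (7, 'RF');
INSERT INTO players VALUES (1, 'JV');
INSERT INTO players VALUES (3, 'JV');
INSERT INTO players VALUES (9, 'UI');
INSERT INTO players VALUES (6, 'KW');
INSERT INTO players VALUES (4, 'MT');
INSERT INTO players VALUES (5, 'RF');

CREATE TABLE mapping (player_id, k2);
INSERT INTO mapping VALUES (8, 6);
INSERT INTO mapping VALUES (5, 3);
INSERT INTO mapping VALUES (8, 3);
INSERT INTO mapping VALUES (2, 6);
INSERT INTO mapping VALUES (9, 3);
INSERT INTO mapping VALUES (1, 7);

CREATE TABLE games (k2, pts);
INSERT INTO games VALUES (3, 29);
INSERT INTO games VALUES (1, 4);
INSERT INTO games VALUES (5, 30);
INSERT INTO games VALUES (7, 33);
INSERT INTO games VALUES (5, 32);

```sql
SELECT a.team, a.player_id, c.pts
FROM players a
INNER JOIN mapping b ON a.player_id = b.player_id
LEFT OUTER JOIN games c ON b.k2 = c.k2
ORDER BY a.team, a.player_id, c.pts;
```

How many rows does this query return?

3

Step 1 — a INNER JOIN b on player_id → 3 row(s).
Then LEFT JOIN `games c` on k2: each of those 3 rows is kept; rows whose b.k2 has no match in c get NULL for c's columns.
Result: 3 row(s).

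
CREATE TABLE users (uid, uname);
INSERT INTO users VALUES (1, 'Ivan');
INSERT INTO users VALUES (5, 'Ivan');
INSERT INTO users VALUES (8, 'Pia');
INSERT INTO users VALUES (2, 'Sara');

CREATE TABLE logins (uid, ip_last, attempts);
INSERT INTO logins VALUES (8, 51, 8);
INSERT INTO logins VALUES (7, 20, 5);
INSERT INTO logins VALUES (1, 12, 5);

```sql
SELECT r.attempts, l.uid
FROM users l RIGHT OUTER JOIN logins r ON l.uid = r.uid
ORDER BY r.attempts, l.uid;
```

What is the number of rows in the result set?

RIGHT JOIN keeps every row from `logins`; unmatched rows get NULL for `users`'s columns.
Matching on l.uid = r.uid.
Matched pairs: 2; unmatched r rows kept: 1.
Total: 2 matched + 1 padded = 3 rows.

3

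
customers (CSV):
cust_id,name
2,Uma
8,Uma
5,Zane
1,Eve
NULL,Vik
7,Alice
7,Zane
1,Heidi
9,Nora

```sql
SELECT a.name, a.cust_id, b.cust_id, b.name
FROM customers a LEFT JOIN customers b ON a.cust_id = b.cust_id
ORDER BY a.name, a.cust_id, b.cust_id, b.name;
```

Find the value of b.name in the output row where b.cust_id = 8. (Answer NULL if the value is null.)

Uma

LEFT JOIN keeps every row from `customers a`; unmatched rows get NULL for `customers b`'s columns.
Matching on a.cust_id = b.cust_id. A NULL in a compared column never satisfies the condition.
- a[0] cust_id=2 → 1 match(es) in b → 1 row(s).
- a[1] cust_id=8 → 1 match(es) in b → 1 row(s).
- a[2] cust_id=5 → 1 match(es) in b → 1 row(s).
- a[3] cust_id=1 → 2 match(es) in b → 2 row(s).
- a[4] cust_id=NULL → no match; kept with NULLs on the b side.
- a[5] cust_id=7 → 2 match(es) in b → 2 row(s).
- a[6] cust_id=7 → 2 match(es) in b → 2 row(s).
- a[7] cust_id=1 → 2 match(es) in b → 2 row(s).
- a[8] cust_id=9 → 1 match(es) in b → 1 row(s).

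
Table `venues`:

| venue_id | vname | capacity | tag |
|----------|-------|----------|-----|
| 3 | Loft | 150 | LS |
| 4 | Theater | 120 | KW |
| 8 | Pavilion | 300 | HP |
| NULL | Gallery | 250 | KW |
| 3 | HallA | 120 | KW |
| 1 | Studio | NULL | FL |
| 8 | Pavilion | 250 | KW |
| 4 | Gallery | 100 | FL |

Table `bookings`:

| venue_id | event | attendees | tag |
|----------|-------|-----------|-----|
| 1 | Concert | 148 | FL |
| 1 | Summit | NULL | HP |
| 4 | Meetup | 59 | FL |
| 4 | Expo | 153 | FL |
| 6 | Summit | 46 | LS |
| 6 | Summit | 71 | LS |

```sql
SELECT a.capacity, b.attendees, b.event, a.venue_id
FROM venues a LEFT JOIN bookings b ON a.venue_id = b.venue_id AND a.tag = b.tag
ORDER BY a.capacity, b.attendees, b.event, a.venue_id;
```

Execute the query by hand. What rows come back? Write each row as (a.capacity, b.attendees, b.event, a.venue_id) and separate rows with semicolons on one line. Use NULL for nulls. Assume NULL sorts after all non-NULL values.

(100, 59, Meetup, 4); (100, 153, Expo, 4); (120, NULL, NULL, 3); (120, NULL, NULL, 4); (150, NULL, NULL, 3); (250, NULL, NULL, 8); (250, NULL, NULL, NULL); (300, NULL, NULL, 8); (NULL, 148, Concert, 1)

LEFT JOIN keeps every row from `venues`; unmatched rows get NULL for `bookings`'s columns.
Matching on a.venue_id = b.venue_id AND a.tag = b.tag. A NULL in a compared column never satisfies the condition.
- venue_id=3, tag=LS: no b row matches, row kept with b columns NULL.
- venue_id=4, tag=KW: no b row matches, row kept with b columns NULL.
- venue_id=8, tag=HP: no b row matches, row kept with b columns NULL.
- venue_id=NULL, tag=KW: no b row matches, row kept with b columns NULL.
- venue_id=3, tag=KW: no b row matches, row kept with b columns NULL.
- venue_id=1, tag=FL: 1 matching b row(s), so 1 row(s) emitted.
- venue_id=8, tag=KW: no b row matches, row kept with b columns NULL.
- venue_id=4, tag=FL: 2 matching b row(s), so 2 row(s) emitted.
After projecting and ordering:
a.capacity | b.attendees | b.event | a.venue_id
100 | 59 | Meetup | 4
100 | 153 | Expo | 4
120 | NULL | NULL | 3
120 | NULL | NULL | 4
150 | NULL | NULL | 3
250 | NULL | NULL | 8
250 | NULL | NULL | NULL
300 | NULL | NULL | 8
NULL | 148 | Concert | 1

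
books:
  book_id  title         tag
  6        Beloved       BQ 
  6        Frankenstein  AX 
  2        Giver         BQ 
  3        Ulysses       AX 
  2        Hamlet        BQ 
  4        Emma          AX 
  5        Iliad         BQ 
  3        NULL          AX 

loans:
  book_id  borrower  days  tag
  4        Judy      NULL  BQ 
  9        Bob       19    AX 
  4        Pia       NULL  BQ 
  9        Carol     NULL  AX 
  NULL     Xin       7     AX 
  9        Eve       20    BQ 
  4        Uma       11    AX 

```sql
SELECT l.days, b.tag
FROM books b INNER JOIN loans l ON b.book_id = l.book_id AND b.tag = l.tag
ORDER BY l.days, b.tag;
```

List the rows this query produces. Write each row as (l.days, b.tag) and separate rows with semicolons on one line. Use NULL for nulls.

INNER JOIN keeps only pairs where the ON condition holds.
Matching on b.book_id = l.book_id AND b.tag = l.tag. A NULL in a compared column never satisfies the condition.
- book_id=6, tag=BQ: no matching l row, dropped.
- book_id=6, tag=AX: no matching l row, dropped.
- book_id=2, tag=BQ: no matching l row, dropped.
- book_id=3, tag=AX: no matching l row, dropped.
- book_id=2, tag=BQ: no matching l row, dropped.
- book_id=4, tag=AX: 1 matching l row(s), so 1 row(s) emitted.
- book_id=5, tag=BQ: no matching l row, dropped.
- book_id=3, tag=AX: no matching l row, dropped.
After projecting and ordering:
l.days | b.tag
11 | AX

(11, AX)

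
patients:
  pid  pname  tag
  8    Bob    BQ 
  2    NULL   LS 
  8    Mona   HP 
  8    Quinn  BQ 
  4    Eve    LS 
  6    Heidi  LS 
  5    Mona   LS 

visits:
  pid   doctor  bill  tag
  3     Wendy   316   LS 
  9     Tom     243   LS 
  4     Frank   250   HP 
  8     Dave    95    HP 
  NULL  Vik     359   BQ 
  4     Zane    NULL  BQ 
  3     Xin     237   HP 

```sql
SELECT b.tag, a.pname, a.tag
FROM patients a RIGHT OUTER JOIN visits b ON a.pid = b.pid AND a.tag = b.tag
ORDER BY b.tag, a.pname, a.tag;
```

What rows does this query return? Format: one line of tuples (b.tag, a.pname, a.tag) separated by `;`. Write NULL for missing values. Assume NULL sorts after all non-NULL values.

(BQ, NULL, NULL); (BQ, NULL, NULL); (HP, Mona, HP); (HP, NULL, NULL); (HP, NULL, NULL); (LS, NULL, NULL); (LS, NULL, NULL)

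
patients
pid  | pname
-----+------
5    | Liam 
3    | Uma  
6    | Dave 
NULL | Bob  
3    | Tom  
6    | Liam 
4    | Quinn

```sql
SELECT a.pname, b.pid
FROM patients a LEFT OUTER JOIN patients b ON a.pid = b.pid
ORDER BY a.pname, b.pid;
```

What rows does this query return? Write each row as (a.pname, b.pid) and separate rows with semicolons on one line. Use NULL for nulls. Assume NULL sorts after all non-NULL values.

LEFT JOIN keeps every row from `patients a`; unmatched rows get NULL for `patients b`'s columns.
Matching on a.pid = b.pid. A NULL in a compared column never satisfies the condition.
- pid=5: 1 matching b row(s), so 1 row(s) emitted.
- pid=3: 2 matching b row(s), so 2 row(s) emitted.
- pid=6: 2 matching b row(s), so 2 row(s) emitted.
- pid=NULL: no b row matches, row kept with b columns NULL.
- pid=3: 2 matching b row(s), so 2 row(s) emitted.
- pid=6: 2 matching b row(s), so 2 row(s) emitted.
- pid=4: 1 matching b row(s), so 1 row(s) emitted.

(Bob, NULL); (Dave, 6); (Dave, 6); (Liam, 5); (Liam, 6); (Liam, 6); (Quinn, 4); (Tom, 3); (Tom, 3); (Uma, 3); (Uma, 3)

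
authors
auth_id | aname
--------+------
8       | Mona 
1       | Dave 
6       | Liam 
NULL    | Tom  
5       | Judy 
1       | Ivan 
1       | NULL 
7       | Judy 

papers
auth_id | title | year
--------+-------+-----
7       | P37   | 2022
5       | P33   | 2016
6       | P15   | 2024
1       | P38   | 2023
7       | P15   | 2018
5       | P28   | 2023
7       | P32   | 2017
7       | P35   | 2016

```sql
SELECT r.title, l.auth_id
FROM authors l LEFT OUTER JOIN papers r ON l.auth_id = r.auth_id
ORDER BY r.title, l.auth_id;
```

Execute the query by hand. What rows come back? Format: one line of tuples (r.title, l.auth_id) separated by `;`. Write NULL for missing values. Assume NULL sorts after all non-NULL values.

LEFT JOIN keeps every row from `authors`; unmatched rows get NULL for `papers`'s columns.
Matching on l.auth_id = r.auth_id. A NULL in a compared column never satisfies the condition.
- l[0] auth_id=8 → no match; kept with NULLs on the r side.
- l[1] auth_id=1 → 1 match(es) in r → 1 row(s).
- l[2] auth_id=6 → 1 match(es) in r → 1 row(s).
- l[3] auth_id=NULL → no match; kept with NULLs on the r side.
- l[4] auth_id=5 → 2 match(es) in r → 2 row(s).
- l[5] auth_id=1 → 1 match(es) in r → 1 row(s).
- l[6] auth_id=1 → 1 match(es) in r → 1 row(s).
- l[7] auth_id=7 → 4 match(es) in r → 4 row(s).

(P15, 6); (P15, 7); (P28, 5); (P32, 7); (P33, 5); (P35, 7); (P37, 7); (P38, 1); (P38, 1); (P38, 1); (NULL, 8); (NULL, NULL)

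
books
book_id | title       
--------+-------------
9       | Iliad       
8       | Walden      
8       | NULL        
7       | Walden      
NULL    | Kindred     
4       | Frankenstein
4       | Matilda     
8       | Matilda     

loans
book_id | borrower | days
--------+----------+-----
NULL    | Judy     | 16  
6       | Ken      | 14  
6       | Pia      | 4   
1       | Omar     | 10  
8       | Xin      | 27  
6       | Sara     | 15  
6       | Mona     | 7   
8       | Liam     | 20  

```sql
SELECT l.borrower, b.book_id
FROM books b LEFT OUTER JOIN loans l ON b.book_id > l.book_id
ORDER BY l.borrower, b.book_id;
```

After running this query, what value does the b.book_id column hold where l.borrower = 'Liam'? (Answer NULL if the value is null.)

LEFT JOIN keeps every row from `books`; unmatched rows get NULL for `loans`'s columns.
Matching on b.book_id > l.book_id. A NULL in a compared column never satisfies the condition.
- b[0] book_id=9 → 7 match(es) in l → 7 row(s).
- b[1] book_id=8 → 5 match(es) in l → 5 row(s).
- b[2] book_id=8 → 5 match(es) in l → 5 row(s).
- b[3] book_id=7 → 5 match(es) in l → 5 row(s).
- b[4] book_id=NULL → no match; kept with NULLs on the l side.
- b[5] book_id=4 → 1 match(es) in l → 1 row(s).
- b[6] book_id=4 → 1 match(es) in l → 1 row(s).
- b[7] book_id=8 → 5 match(es) in l → 5 row(s).

9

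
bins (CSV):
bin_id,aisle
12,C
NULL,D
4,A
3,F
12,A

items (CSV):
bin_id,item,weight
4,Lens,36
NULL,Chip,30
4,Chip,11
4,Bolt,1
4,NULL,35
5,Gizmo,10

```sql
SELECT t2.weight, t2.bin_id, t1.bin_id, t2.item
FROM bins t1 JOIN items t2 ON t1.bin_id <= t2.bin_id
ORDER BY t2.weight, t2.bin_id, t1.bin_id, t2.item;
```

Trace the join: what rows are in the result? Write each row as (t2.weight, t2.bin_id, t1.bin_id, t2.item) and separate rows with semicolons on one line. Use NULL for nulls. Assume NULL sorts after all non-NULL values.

(1, 4, 3, Bolt); (1, 4, 4, Bolt); (10, 5, 3, Gizmo); (10, 5, 4, Gizmo); (11, 4, 3, Chip); (11, 4, 4, Chip); (35, 4, 3, NULL); (35, 4, 4, NULL); (36, 4, 3, Lens); (36, 4, 4, Lens)

INNER JOIN keeps only pairs where the ON condition holds.
Matching on t1.bin_id <= t2.bin_id. A NULL in a compared column never satisfies the condition.
- t1[0] bin_id=12 → no match; dropped.
- t1[1] bin_id=NULL → no match; dropped.
- t1[2] bin_id=4 → 5 match(es) in t2 → 5 row(s).
- t1[3] bin_id=3 → 5 match(es) in t2 → 5 row(s).
- t1[4] bin_id=12 → no match; dropped.
After projecting and ordering:
t2.weight | t2.bin_id | t1.bin_id | t2.item
1 | 4 | 3 | Bolt
1 | 4 | 4 | Bolt
10 | 5 | 3 | Gizmo
10 | 5 | 4 | Gizmo
11 | 4 | 3 | Chip
11 | 4 | 4 | Chip
35 | 4 | 3 | NULL
35 | 4 | 4 | NULL
36 | 4 | 3 | Lens
36 | 4 | 4 | Lens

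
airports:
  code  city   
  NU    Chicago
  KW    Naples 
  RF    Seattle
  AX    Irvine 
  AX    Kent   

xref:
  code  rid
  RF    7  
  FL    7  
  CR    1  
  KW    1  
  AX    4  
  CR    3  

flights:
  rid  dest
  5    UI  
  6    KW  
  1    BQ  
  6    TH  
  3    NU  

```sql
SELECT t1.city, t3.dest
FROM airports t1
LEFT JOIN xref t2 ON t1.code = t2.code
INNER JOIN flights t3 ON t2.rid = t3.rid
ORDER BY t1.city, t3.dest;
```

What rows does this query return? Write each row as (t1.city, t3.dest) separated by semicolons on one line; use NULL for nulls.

(Naples, BQ)

Evaluate left to right. First `airports t1 LEFT JOIN xref t2` on code: 5 row(s).
Then INNER JOIN `flights t3` on rid: keep only rows whose t2.rid appears in t3.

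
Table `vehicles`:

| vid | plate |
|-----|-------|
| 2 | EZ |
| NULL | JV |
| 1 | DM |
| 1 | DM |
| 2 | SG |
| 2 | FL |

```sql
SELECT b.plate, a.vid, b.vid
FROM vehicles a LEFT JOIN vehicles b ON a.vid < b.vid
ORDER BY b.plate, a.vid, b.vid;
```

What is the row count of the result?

LEFT JOIN keeps every row from `vehicles a`; unmatched rows get NULL for `vehicles b`'s columns.
Matching on a.vid < b.vid. A NULL in a compared column never satisfies the condition.
Matched pairs: 6; unmatched a rows kept: 4.
Total: 6 matched + 4 padded = 10 rows.

10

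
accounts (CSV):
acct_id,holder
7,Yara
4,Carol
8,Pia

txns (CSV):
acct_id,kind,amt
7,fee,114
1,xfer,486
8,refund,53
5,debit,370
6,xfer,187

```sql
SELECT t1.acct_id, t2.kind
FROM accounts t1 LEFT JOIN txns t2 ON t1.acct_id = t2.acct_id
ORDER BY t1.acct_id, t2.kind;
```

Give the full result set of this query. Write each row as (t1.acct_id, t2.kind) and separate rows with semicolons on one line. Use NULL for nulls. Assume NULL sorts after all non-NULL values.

(4, NULL); (7, fee); (8, refund)

LEFT JOIN keeps every row from `accounts`; unmatched rows get NULL for `txns`'s columns.
Matching on t1.acct_id = t2.acct_id.
- acct_id=7: 1 matching t2 row(s), so 1 row(s) emitted.
- acct_id=4: no t2 row matches, row kept with t2 columns NULL.
- acct_id=8: 1 matching t2 row(s), so 1 row(s) emitted.
After projecting and ordering:
t1.acct_id | t2.kind
4 | NULL
7 | fee
8 | refund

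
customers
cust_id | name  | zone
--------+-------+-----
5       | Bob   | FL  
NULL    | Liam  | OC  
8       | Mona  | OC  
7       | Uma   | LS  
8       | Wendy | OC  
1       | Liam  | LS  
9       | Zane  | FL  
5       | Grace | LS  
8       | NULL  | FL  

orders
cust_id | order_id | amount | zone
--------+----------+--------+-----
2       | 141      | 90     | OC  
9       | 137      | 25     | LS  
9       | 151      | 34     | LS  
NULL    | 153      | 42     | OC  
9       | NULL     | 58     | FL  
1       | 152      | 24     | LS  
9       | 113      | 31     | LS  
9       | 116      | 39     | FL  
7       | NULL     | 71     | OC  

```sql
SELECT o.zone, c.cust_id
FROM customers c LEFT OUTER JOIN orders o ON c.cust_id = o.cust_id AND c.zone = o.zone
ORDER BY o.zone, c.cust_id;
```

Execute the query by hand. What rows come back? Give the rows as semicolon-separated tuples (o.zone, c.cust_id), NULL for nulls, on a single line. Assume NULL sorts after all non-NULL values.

LEFT JOIN keeps every row from `customers`; unmatched rows get NULL for `orders`'s columns.
Matching on c.cust_id = o.cust_id AND c.zone = o.zone. A NULL in a compared column never satisfies the condition.
- cust_id=5, zone=FL: no o row matches, row kept with o columns NULL.
- cust_id=NULL, zone=OC: no o row matches, row kept with o columns NULL.
- cust_id=8, zone=OC: no o row matches, row kept with o columns NULL.
- cust_id=7, zone=LS: no o row matches, row kept with o columns NULL.
- cust_id=8, zone=OC: no o row matches, row kept with o columns NULL.
- cust_id=1, zone=LS: 1 matching o row(s), so 1 row(s) emitted.
- cust_id=9, zone=FL: 2 matching o row(s), so 2 row(s) emitted.
- cust_id=5, zone=LS: no o row matches, row kept with o columns NULL.
- cust_id=8, zone=FL: no o row matches, row kept with o columns NULL.
After projecting and ordering:
o.zone | c.cust_id
FL | 9
FL | 9
LS | 1
NULL | 5
NULL | 5
NULL | 7
NULL | 8
NULL | 8
NULL | 8
NULL | NULL

(FL, 9); (FL, 9); (LS, 1); (NULL, 5); (NULL, 5); (NULL, 7); (NULL, 8); (NULL, 8); (NULL, 8); (NULL, NULL)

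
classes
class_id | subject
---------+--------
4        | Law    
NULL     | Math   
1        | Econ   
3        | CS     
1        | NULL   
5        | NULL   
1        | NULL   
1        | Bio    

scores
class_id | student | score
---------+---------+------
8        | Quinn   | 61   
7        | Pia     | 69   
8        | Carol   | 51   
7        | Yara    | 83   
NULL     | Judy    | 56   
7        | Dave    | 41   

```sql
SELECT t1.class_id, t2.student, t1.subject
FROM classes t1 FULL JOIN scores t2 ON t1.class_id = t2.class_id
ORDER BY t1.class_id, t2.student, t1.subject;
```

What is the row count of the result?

14

FULL OUTER JOIN keeps every row from both sides; unmatched rows get NULL for the other side's columns.
Matching on t1.class_id = t2.class_id. A NULL in a compared column never satisfies the condition.
- class_id=4: no t2 row matches, row kept with t2 columns NULL.
- class_id=NULL: no t2 row matches, row kept with t2 columns NULL.
- class_id=1: no t2 row matches, row kept with t2 columns NULL.
- class_id=3: no t2 row matches, row kept with t2 columns NULL.
- class_id=1: no t2 row matches, row kept with t2 columns NULL.
- class_id=5: no t2 row matches, row kept with t2 columns NULL.
- class_id=1: no t2 row matches, row kept with t2 columns NULL.
- class_id=1: no t2 row matches, row kept with t2 columns NULL.
- plus 6 unmatched t2 row(s), each kept with NULL t1 columns.
Total: 0 matched + 14 padded = 14 rows.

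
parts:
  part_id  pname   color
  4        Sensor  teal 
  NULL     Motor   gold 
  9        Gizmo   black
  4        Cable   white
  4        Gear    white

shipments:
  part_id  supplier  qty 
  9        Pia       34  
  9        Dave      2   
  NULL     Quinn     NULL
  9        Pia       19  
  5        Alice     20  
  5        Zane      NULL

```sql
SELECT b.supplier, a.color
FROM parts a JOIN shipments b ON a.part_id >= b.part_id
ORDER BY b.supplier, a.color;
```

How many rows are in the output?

INNER JOIN keeps only pairs where the ON condition holds.
Matching on a.part_id >= b.part_id. A NULL in a compared column never satisfies the condition.
Matched pairs: 5.
Total: 5 rows.

5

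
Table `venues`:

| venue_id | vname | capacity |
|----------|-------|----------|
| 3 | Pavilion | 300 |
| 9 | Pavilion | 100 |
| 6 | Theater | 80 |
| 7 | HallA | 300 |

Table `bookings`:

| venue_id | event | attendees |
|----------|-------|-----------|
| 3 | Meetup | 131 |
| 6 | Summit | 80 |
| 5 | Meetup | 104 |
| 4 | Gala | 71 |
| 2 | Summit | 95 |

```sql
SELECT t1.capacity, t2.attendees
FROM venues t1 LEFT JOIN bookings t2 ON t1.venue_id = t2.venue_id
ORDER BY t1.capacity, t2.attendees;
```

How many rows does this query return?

4

LEFT JOIN keeps every row from `venues`; unmatched rows get NULL for `bookings`'s columns.
Matching on t1.venue_id = t2.venue_id.
Matched pairs: 2; unmatched t1 rows kept: 2.
Total: 2 matched + 2 padded = 4 rows.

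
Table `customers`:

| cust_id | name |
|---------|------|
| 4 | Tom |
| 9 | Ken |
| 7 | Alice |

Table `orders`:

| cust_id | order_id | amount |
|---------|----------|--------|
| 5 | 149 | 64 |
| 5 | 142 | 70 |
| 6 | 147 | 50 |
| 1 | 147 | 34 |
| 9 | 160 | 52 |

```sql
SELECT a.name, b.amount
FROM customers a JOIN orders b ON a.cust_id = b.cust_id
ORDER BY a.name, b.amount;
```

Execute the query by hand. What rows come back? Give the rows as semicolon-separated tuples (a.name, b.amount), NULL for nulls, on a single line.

INNER JOIN keeps only pairs where the ON condition holds.
Matching on a.cust_id = b.cust_id.
- a row (cust_id=4): no match → dropped.
- a row (cust_id=9): matches 1 b row(s) → 1 output row(s).
- a row (cust_id=7): no match → dropped.
After projecting and ordering:
a.name | b.amount
Ken | 52

(Ken, 52)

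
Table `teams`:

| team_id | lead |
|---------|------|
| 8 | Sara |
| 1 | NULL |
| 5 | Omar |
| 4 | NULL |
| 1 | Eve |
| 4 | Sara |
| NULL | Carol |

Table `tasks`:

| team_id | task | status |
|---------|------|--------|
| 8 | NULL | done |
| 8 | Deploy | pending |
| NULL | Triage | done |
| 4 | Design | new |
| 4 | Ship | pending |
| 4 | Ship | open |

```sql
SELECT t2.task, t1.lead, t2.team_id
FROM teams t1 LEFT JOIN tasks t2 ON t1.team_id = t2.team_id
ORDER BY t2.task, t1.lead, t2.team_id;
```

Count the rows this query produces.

12

LEFT JOIN keeps every row from `teams`; unmatched rows get NULL for `tasks`'s columns.
Matching on t1.team_id = t2.team_id. A NULL in a compared column never satisfies the condition.
- t1 row (team_id=8): matches 2 t2 row(s) → 2 output row(s).
- t1 row (team_id=1): no match → kept, t2 columns NULL.
- t1 row (team_id=5): no match → kept, t2 columns NULL.
- t1 row (team_id=4): matches 3 t2 row(s) → 3 output row(s).
- t1 row (team_id=1): no match → kept, t2 columns NULL.
- t1 row (team_id=4): matches 3 t2 row(s) → 3 output row(s).
- t1 row (team_id=NULL): no match → kept, t2 columns NULL.
Total: 8 matched + 4 padded = 12 rows.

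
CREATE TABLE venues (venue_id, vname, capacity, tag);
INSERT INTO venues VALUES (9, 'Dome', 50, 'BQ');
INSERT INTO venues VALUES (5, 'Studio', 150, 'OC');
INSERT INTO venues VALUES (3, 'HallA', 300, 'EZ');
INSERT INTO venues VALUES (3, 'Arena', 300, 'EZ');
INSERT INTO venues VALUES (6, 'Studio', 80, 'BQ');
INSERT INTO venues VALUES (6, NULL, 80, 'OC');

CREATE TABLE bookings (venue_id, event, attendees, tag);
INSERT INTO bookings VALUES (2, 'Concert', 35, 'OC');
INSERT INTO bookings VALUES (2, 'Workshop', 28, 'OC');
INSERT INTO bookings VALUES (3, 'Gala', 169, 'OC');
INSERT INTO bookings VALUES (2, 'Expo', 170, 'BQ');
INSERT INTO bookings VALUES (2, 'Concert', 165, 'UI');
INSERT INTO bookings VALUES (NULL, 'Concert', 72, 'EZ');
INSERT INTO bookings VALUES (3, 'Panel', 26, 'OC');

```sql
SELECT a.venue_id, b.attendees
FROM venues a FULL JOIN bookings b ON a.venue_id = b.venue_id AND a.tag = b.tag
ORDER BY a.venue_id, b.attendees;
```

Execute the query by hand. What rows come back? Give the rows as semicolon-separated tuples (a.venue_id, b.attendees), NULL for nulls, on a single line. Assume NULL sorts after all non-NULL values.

FULL OUTER JOIN keeps every row from both sides; unmatched rows get NULL for the other side's columns.
Matching on a.venue_id = b.venue_id AND a.tag = b.tag. A NULL in a compared column never satisfies the condition.
Matched pairs: 0; unmatched a rows kept: 6; unmatched b rows kept: 7.

(3, NULL); (3, NULL); (5, NULL); (6, NULL); (6, NULL); (9, NULL); (NULL, 26); (NULL, 28); (NULL, 35); (NULL, 72); (NULL, 165); (NULL, 169); (NULL, 170)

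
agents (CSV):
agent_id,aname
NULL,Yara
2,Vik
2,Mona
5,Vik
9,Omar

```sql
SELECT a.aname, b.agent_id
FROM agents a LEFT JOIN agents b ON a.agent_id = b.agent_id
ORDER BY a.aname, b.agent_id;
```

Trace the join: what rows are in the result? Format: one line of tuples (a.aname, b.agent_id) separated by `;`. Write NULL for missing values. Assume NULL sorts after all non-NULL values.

(Mona, 2); (Mona, 2); (Omar, 9); (Vik, 2); (Vik, 2); (Vik, 5); (Yara, NULL)

LEFT JOIN keeps every row from `agents a`; unmatched rows get NULL for `agents b`'s columns.
Matching on a.agent_id = b.agent_id. A NULL in a compared column never satisfies the condition.
Matched pairs: 6; unmatched a rows kept: 1.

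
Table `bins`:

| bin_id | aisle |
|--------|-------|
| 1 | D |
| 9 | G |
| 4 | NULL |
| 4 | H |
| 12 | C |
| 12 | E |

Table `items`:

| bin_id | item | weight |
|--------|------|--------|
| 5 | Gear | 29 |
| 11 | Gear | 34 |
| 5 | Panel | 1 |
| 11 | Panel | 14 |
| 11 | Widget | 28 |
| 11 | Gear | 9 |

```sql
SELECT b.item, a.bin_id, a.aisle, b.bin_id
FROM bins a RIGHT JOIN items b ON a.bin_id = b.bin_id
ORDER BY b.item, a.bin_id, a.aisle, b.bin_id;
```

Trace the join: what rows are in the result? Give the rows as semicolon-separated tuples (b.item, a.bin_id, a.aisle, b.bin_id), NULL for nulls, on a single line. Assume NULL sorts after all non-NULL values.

RIGHT JOIN keeps every row from `items`; unmatched rows get NULL for `bins`'s columns.
Matching on a.bin_id = b.bin_id.
- a row (bin_id=1): no match.
- a row (bin_id=9): no match.
- a row (bin_id=4): no match.
- a row (bin_id=4): no match.
- a row (bin_id=12): no match.
- a row (bin_id=12): no match.
- 6 b row(s) had no a match → kept, a columns NULL.
After projecting and ordering:
b.item | a.bin_id | a.aisle | b.bin_id
Gear | NULL | NULL | 5
Gear | NULL | NULL | 11
Gear | NULL | NULL | 11
Panel | NULL | NULL | 5
Panel | NULL | NULL | 11
Widget | NULL | NULL | 11

(Gear, NULL, NULL, 5); (Gear, NULL, NULL, 11); (Gear, NULL, NULL, 11); (Panel, NULL, NULL, 5); (Panel, NULL, NULL, 11); (Widget, NULL, NULL, 11)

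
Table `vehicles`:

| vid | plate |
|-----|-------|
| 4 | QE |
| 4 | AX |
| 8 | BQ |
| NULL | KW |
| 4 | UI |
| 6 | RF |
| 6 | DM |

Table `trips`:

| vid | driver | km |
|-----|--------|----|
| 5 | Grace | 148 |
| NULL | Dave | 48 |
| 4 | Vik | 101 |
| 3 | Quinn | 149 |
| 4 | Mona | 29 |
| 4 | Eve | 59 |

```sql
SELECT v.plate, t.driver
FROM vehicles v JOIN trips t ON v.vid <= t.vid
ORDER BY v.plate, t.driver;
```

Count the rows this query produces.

12

INNER JOIN keeps only pairs where the ON condition holds.
Matching on v.vid <= t.vid. A NULL in a compared column never satisfies the condition.
- v[0] vid=4 → 4 match(es) in t → 4 row(s).
- v[1] vid=4 → 4 match(es) in t → 4 row(s).
- v[2] vid=8 → no match; dropped.
- v[3] vid=NULL → no match; dropped.
- v[4] vid=4 → 4 match(es) in t → 4 row(s).
- v[5] vid=6 → no match; dropped.
- v[6] vid=6 → no match; dropped.
Total: 12 rows.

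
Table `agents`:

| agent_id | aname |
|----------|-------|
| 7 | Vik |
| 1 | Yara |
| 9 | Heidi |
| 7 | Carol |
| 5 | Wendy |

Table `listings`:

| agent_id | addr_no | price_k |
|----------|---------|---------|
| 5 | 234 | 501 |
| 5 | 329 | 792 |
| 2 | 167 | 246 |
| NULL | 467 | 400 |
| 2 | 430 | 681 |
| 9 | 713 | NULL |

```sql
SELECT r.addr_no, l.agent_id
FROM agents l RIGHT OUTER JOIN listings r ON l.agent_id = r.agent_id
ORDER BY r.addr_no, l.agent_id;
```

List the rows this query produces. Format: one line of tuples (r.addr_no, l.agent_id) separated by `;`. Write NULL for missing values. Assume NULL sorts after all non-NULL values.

RIGHT JOIN keeps every row from `listings`; unmatched rows get NULL for `agents`'s columns.
Matching on l.agent_id = r.agent_id. A NULL in a compared column never satisfies the condition.
- agent_id=7: no matching r row.
- agent_id=1: no matching r row.
- agent_id=9: 1 matching r row(s), so 1 row(s) emitted.
- agent_id=7: no matching r row.
- agent_id=5: 2 matching r row(s), so 2 row(s) emitted.
- 3 r row(s) had no l match → kept, l columns NULL.
After projecting and ordering:
r.addr_no | l.agent_id
167 | NULL
234 | 5
329 | 5
430 | NULL
467 | NULL
713 | 9

(167, NULL); (234, 5); (329, 5); (430, NULL); (467, NULL); (713, 9)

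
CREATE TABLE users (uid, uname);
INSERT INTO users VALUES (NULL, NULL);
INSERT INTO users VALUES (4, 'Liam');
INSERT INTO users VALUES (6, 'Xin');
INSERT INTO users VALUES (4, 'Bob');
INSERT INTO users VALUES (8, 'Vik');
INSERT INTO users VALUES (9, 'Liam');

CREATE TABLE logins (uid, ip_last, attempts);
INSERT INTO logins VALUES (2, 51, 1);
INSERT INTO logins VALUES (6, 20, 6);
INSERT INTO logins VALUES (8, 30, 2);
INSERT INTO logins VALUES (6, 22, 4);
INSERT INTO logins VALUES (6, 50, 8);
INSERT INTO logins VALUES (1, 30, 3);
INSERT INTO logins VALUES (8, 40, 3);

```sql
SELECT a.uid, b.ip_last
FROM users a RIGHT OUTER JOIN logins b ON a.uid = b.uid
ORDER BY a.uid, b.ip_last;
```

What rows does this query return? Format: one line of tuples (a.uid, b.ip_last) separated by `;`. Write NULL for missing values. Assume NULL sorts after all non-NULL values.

RIGHT JOIN keeps every row from `logins`; unmatched rows get NULL for `users`'s columns.
Matching on a.uid = b.uid. A NULL in a compared column never satisfies the condition.
- a row (uid=NULL): no match.
- a row (uid=4): no match.
- a row (uid=6): matches 3 b row(s) → 3 output row(s).
- a row (uid=4): no match.
- a row (uid=8): matches 2 b row(s) → 2 output row(s).
- a row (uid=9): no match.
- 2 row(s) from b found no a partner → padded with NULL.
After projecting and ordering:
a.uid | b.ip_last
6 | 20
6 | 22
6 | 50
8 | 30
8 | 40
NULL | 30
NULL | 51

(6, 20); (6, 22); (6, 50); (8, 30); (8, 40); (NULL, 30); (NULL, 51)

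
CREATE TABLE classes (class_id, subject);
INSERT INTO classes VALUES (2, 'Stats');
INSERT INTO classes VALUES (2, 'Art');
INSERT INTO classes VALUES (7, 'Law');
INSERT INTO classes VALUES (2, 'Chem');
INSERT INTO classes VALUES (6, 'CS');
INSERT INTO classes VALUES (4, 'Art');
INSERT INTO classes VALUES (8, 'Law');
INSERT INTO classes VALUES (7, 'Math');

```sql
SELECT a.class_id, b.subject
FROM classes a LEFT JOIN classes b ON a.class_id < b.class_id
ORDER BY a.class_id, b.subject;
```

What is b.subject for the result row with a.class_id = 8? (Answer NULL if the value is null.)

LEFT JOIN keeps every row from `classes a`; unmatched rows get NULL for `classes b`'s columns.
Matching on a.class_id < b.class_id.
- a[0] class_id=2 → 5 match(es) in b → 5 row(s).
- a[1] class_id=2 → 5 match(es) in b → 5 row(s).
- a[2] class_id=7 → 1 match(es) in b → 1 row(s).
- a[3] class_id=2 → 5 match(es) in b → 5 row(s).
- a[4] class_id=6 → 3 match(es) in b → 3 row(s).
- a[5] class_id=4 → 4 match(es) in b → 4 row(s).
- a[6] class_id=8 → no match; kept with NULLs on the b side.
- a[7] class_id=7 → 1 match(es) in b → 1 row(s).

NULL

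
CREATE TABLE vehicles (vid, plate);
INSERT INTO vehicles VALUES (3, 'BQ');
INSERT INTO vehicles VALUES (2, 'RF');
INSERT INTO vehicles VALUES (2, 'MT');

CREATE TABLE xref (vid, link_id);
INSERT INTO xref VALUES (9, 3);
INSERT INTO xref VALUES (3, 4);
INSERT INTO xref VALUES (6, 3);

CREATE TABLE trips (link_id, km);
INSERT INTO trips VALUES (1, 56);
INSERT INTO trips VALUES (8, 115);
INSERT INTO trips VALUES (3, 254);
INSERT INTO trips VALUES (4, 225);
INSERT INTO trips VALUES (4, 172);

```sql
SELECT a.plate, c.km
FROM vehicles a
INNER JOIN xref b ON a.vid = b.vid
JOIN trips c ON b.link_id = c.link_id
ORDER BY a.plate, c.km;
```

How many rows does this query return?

Step 1 — a INNER JOIN b on vid → 1 row(s).
Then INNER JOIN `trips c` on link_id: keep only rows whose b.link_id appears in c.
Result: 2 row(s).

2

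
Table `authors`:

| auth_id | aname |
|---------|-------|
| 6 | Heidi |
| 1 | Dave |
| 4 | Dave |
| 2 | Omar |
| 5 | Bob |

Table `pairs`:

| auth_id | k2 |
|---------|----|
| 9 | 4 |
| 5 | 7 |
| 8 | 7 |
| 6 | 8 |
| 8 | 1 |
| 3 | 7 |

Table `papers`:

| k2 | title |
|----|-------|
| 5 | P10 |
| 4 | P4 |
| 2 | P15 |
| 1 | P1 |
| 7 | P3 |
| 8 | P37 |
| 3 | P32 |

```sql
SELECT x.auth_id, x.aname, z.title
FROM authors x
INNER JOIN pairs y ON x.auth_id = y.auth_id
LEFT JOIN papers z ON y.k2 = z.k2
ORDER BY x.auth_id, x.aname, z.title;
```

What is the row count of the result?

2

Joins associate left-to-right: authors INNER JOIN pairs on auth_id gives 2 intermediate row(s).
Then LEFT JOIN `papers z` on k2: each of those 2 rows is kept; rows whose y.k2 has no match in z get NULL for z's columns.
Result: 2 row(s).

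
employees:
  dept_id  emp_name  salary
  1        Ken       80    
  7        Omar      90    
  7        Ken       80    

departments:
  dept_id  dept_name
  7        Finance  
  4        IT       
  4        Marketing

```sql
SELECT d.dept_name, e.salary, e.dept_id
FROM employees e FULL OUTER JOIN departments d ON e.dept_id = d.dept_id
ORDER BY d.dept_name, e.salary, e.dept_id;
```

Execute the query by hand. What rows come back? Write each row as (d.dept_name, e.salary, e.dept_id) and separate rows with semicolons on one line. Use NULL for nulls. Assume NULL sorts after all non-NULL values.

(Finance, 80, 7); (Finance, 90, 7); (IT, NULL, NULL); (Marketing, NULL, NULL); (NULL, 80, 1)

FULL OUTER JOIN keeps every row from both sides; unmatched rows get NULL for the other side's columns.
Matching on e.dept_id = d.dept_id.
Matched pairs: 2; unmatched e rows kept: 1; unmatched d rows kept: 2.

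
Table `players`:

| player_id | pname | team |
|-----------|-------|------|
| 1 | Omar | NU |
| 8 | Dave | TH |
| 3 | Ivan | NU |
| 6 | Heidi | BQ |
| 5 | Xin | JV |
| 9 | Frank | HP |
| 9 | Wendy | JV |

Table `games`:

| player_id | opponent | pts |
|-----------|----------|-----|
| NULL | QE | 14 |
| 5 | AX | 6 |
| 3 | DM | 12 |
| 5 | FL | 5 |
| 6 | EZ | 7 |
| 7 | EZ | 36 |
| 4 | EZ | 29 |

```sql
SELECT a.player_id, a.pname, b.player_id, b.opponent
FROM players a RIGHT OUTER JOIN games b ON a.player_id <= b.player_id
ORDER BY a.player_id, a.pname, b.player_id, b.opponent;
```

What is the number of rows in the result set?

RIGHT JOIN keeps every row from `games`; unmatched rows get NULL for `players`'s columns.
Matching on a.player_id <= b.player_id. A NULL in a compared column never satisfies the condition.
- a row (player_id=1): matches 6 b row(s) → 6 output row(s).
- a row (player_id=8): no match.
- a row (player_id=3): matches 6 b row(s) → 6 output row(s).
- a row (player_id=6): matches 2 b row(s) → 2 output row(s).
- a row (player_id=5): matches 4 b row(s) → 4 output row(s).
- a row (player_id=9): no match.
- a row (player_id=9): no match.
- 1 b row(s) had no a match → kept, a columns NULL.
Total: 18 matched + 1 padded = 19 rows.

19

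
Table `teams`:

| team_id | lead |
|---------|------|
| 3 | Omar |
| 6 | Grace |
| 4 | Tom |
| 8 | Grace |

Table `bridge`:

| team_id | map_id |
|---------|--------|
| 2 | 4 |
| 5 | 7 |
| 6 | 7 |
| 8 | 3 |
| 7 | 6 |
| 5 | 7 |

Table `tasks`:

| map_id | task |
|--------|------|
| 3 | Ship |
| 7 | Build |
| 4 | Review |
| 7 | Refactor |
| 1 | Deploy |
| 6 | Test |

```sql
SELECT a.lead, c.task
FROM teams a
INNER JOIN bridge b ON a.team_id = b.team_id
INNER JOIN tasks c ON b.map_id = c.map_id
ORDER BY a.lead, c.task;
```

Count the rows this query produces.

Step 1 — a INNER JOIN b on team_id → 2 row(s).
Then INNER JOIN `tasks c` on map_id: keep only rows whose b.map_id appears in c.
Result: 3 row(s).

3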